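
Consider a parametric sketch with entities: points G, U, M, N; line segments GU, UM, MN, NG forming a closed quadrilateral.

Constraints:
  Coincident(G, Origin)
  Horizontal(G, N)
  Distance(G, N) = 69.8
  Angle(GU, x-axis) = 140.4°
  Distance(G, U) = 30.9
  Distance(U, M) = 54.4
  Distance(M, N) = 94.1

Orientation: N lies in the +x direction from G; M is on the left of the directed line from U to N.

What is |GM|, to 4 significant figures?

66.85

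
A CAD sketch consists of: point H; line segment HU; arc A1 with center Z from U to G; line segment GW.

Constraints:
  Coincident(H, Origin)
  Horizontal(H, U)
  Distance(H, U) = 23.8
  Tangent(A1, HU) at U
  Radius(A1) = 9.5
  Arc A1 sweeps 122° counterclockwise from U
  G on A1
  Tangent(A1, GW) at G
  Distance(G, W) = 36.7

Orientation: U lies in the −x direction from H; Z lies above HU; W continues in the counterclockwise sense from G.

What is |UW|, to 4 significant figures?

47.06

H is at the origin; H and U share the same y with |HU| = 23.8 and U on the −x side, so U = (-23.80, 0.000). Since A1 is tangent to HU there, ZU ⟂ HU, so Z = U + (0, 9.5) = (-23.80, 9.500). On A1, U sits at bearing -90° from Z; a 122° counterclockwise sweep puts G at bearing 32°, so G = Z + 9.5·(cos 32°, sin 32°) = (-15.74, 14.53). Tangency of A1 to GW means the radius ZG is perpendicular to GW, so GW runs along (−sin 32°, cos 32°); with |GW| = 36.7, W = (-35.19, 45.66). Then |UW| = |W − U| = 47.06.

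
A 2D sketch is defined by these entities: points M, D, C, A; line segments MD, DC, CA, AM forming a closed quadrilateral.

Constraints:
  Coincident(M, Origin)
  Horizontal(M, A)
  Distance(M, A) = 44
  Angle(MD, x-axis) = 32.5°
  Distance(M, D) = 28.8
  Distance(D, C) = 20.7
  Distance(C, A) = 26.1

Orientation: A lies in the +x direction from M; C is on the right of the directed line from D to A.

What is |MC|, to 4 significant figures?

18.77

M is at the origin; M and A share the same y with |MA| = 44.0 and A in +x, so A = (44.0, 0). MD runs at 32.5° with |MD| = 28.8, so D = (24.29, 15.47). C is determined by |DC| = 20.7 and |CA| = 26.1 together: it lies at the intersection of circle(D, 20.7) and circle(A, 26.1). With |DA| = 25.06, the foot of the radical line on DA is 7.487 from D and the perpendicular offset is √(20.7² − 7.487²) = 19.30. Taking the right-of-DA solution: C = (18.26, -4.329).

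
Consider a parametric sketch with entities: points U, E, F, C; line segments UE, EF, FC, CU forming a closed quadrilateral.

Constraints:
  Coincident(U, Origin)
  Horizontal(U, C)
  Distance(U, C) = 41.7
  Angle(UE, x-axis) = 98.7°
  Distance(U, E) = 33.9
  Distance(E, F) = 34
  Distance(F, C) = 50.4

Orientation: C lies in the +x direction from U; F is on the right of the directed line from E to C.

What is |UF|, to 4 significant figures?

8.704

U is at the origin; U and C share the same y with |UC| = 41.7 and C in +x, so C = (41.7, 0). UE runs at 98.7° with |UE| = 33.9, so E = (-5.128, 33.51). F is determined by |EF| = 34.0 and |FC| = 50.4 together: it lies at the intersection of circle(E, 34.0) and circle(C, 50.4). With |EC| = 57.58, the foot of the radical line on EC is 16.77 from E and the perpendicular offset is √(34.0² − 16.77²) = 29.58. Taking the right-of-EC solution: F = (-8.699, -0.3020).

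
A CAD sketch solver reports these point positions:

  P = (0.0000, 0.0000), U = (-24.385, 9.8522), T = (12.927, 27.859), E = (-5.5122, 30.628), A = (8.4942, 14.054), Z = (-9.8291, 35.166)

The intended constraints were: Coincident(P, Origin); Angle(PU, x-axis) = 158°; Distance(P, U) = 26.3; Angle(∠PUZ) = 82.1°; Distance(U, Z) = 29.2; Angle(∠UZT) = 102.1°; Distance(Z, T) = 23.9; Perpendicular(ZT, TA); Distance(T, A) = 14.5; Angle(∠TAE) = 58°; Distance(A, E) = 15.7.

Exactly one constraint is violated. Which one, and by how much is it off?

Distance(A, E) = 15.7 — off by 6.00.

P = (0.00, 0.00) ✓; PU at 158.0° ✓; |PU| = 26.30 ✓; ∠PUZ = 82.10° ✓; |UZ| = 29.20 ✓; ∠UZT = 102.1° ✓; |ZT| = 23.90 ✓; ∠(ZT, TA) = 90.00° ✓; |TA| = 14.50 ✓; ∠TAE = 58.00° ✓; |AE| = 21.70 ✗.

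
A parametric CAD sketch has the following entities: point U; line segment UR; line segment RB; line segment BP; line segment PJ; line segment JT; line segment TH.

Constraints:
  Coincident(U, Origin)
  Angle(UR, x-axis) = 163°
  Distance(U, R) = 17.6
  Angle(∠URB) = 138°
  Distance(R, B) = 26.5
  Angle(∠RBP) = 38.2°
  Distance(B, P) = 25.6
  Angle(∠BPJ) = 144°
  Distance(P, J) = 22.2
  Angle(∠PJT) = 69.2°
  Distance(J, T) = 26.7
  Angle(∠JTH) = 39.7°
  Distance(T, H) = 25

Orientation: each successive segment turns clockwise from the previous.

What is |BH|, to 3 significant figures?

28.8

∠PJT = 69.2° gives JT at -168° from the x-axis; with |JT| = 26.7, T = (-20.5, -5.54). ∠JTH = 39.7° gives TH at 52.1° from the x-axis; with |TH| = 25.0, H = (-5.11, 14.2). Then |BH| = |H − B| = 28.8.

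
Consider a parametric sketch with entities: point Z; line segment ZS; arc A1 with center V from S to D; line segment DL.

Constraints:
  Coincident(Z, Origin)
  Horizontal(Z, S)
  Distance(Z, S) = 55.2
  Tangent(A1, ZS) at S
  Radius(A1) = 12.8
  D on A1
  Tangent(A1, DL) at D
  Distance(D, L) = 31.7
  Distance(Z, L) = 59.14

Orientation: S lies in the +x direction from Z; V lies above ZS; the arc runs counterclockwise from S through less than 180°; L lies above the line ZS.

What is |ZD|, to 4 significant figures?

67.53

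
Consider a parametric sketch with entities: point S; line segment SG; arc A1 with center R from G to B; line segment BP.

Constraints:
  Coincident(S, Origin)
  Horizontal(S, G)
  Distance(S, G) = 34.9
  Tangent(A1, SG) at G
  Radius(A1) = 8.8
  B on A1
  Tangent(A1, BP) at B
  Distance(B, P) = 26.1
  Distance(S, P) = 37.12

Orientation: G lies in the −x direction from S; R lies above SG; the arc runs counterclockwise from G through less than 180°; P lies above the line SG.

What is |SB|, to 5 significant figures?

27.195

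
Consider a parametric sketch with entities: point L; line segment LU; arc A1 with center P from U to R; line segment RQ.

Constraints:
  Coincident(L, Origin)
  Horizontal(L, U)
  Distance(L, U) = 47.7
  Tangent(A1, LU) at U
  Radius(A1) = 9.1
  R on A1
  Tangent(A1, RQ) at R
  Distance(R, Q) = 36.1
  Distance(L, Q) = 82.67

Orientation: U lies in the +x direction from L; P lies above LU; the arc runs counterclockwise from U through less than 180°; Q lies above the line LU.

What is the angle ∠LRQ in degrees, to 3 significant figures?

128°

L is at the origin; L and U share the same y with |LU| = 47.7 and U on the +x side, so U = (47.7, 0.00). Tangency of A1 to LU means the radius PU is perpendicular to LU, so P = U + (0, 9.1) = (47.7, 9.10). Since PR ⟂ RQ (tangency), |PQ| = √(9.1² + 36.1²) = 37.2 regardless of where R sits on A1. So Q lies on both circle(L, 82.67) and circle(P, 37.2); the above-LU intersection is Q = (75.3, 34.0). R is the foot of the tangent from Q: R = (55.3, 4.04).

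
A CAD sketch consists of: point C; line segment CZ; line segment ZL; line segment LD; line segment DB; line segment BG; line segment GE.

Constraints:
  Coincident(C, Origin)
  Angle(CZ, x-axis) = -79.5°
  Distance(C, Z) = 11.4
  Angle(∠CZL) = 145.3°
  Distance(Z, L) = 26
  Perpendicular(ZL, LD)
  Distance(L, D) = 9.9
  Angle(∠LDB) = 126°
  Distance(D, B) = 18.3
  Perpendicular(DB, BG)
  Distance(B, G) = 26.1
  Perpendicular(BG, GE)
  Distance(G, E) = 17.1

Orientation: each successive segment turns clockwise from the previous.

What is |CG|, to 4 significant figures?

8.695

∠LDB = 126.0° gives DB at 101.8° from the x-axis; with |DB| = 18.3, B = (-21.35, -12.95). DB is perpendicular to BG, so BG runs at 11.80°; with |BG| = 26.1, G = (4.196, -7.615). Then |CG| = |G − C| = 8.695.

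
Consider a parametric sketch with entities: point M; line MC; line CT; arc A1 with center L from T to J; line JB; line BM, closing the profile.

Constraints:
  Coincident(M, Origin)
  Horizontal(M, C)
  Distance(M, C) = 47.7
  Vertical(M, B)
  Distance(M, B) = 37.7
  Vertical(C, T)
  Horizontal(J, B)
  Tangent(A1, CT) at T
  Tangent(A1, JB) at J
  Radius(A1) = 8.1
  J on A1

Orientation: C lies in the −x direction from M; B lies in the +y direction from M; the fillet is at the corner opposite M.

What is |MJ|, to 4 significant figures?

54.68

M is at the origin; M and C share the same y with |MC| = 47.7 and C on the −x side, so C = (-47.70, 0.000). MB is vertical with |MB| = 37.7 and B on the +y side, so B = (0.000, 37.70). The virtual corner opposite M is at (-47.70, 37.70). Since A1 is tangent to CT there, LT ⟂ CT and since A1 is tangent to JB there, LJ ⟂ JB, with radius 8.1, so the center L sits 8.1 in from both sides at L = (-39.60, 29.60). That places the tangent points at T = (-47.70, 29.60) on CT and J = (-39.60, 37.70) on JB. Then |MJ| = |J − M| = 54.68.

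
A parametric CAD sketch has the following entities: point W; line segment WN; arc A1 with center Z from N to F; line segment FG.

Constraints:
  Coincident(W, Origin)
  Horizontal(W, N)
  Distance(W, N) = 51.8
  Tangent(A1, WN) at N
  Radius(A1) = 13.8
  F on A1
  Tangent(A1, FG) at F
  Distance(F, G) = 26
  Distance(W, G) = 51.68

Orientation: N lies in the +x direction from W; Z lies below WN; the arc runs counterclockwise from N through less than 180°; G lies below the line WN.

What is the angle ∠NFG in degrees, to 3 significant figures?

138°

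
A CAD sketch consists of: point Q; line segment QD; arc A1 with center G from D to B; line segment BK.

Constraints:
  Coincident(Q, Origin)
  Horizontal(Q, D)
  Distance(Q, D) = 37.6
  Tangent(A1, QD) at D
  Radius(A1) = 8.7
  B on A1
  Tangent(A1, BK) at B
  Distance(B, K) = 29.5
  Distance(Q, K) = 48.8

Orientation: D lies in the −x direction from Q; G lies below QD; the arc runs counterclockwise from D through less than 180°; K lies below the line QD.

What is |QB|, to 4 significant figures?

46.95

Q is at the origin; Q and D share the same y with |QD| = 37.6 and D on the −x side, so D = (-37.60, 0.000). A1 meets QD tangentially, so GD is at right angles to QD, so G = D + (0, -8.7) = (-37.60, -8.700). Since GB ⟂ BK (tangency), |GK| = √(8.7² + 29.5²) = 30.76 regardless of where B sits on A1. So K lies on both circle(Q, 48.8) and circle(G, 30.76); the below-QD intersection is K = (-29.99, -38.50). B is the foot of the tangent from K: B = (-45.08, -13.15).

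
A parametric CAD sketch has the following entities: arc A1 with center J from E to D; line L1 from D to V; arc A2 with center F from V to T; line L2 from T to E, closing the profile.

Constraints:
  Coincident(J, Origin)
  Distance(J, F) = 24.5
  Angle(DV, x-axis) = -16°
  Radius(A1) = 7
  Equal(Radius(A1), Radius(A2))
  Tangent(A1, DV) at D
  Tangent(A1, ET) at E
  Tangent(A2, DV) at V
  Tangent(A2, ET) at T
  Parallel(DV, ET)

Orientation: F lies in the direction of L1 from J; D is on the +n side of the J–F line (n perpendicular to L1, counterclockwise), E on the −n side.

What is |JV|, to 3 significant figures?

25.5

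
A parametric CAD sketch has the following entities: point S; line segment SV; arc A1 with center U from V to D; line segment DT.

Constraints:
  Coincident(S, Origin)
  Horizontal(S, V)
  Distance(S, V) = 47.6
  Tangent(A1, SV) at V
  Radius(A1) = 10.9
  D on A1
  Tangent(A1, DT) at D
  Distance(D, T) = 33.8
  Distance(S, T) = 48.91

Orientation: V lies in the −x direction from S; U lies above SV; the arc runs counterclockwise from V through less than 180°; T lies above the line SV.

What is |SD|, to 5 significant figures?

37.956

S is at the origin; S and V share the same y with |SV| = 47.6 and V on the −x side, so V = (-47.600, 0.0000). Tangency of A1 to SV means the radius UV is perpendicular to SV, so U = V + (0, 10.9) = (-47.600, 10.900). Since UD ⟂ DT (tangency), |UT| = √(10.9² + 33.8²) = 35.514 regardless of where D sits on A1. So T lies on both circle(S, 48.91) and circle(U, 35.514); the above-SV intersection is T = (-27.696, 40.313). D is the foot of the tangent from T: D = (-37.133, 7.8567).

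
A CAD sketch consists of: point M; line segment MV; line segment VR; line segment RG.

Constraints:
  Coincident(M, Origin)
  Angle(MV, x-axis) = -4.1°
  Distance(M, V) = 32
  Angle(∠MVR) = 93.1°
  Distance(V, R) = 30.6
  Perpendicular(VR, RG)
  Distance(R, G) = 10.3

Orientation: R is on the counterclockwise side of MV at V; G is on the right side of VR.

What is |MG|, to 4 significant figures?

53.20

M is at the origin; MV runs at -4.1° with length 32.0, so V = 32.0·(cos -4.1°, sin -4.1°) = (31.92, -2.288). ∠MVR = 93.1°, so VR runs at -4.1° + (180° − 93.1°) = 82.80° from the x-axis; with |VR| = 30.6, R = V + 30.6·(cos 82.80°, sin 82.80°) = (35.75, 28.07). VR ⟂ RG; with |RG| = 10.3 on the right of VR, G = R + 10.3·(0.9921, -0.1253) = (45.97, 26.78). Then |MG| = |G − M| = 53.20.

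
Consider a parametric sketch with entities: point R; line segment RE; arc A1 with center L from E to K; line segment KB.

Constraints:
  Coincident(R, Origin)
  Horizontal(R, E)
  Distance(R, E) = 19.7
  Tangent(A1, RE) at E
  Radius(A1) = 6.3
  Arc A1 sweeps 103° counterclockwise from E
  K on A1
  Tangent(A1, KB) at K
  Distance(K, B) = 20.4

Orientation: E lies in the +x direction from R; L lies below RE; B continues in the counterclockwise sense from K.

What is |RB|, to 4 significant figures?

33.03

On A1, E sits at bearing 90° from L; a 103° counterclockwise sweep puts K at bearing 193°, so K = L + 6.3·(cos 193°, sin 193°) = (13.56, -7.717). A1 meets KB tangentially, so LK is at right angles to KB, so KB runs along (−sin 193°, cos 193°); with |KB| = 20.4, B = (18.15, -27.59). Then |RB| = |B − R| = 33.03.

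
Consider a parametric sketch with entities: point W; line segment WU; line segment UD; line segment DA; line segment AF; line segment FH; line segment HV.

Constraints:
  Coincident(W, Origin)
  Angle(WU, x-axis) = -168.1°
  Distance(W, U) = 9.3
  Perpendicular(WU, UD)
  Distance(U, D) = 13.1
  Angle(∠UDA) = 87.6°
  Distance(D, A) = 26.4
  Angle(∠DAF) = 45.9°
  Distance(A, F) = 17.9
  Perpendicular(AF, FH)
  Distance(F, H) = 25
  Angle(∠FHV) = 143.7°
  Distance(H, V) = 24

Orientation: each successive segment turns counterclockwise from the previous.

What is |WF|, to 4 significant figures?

4.106

W is at the origin; WU runs at -168.1° with length 9.3, so U = (-9.100, -1.918). WU is perpendicular to UD, so UD runs at -78.10°; with |UD| = 13.1, D = (-6.399, -14.74). ∠UDA = 87.6° gives DA at 14.30° from the x-axis; with |DA| = 26.4, A = (19.18, -8.215). ∠DAF = 45.9° gives AF at 148.4° from the x-axis; with |AF| = 17.9, F = (3.937, 1.164). Then |WF| = |F − W| = 4.106.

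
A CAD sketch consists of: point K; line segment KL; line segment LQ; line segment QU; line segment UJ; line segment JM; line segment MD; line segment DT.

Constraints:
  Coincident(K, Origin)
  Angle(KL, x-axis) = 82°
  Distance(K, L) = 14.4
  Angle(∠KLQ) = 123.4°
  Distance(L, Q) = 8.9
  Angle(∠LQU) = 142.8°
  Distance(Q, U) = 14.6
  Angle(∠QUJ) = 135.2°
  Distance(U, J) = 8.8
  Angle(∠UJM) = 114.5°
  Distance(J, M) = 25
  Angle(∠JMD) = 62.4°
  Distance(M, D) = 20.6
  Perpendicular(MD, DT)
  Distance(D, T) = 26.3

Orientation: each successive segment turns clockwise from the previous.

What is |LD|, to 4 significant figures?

10.51

∠UJM = 114.5° gives JM at -122.1° from the x-axis; with |JM| = 25.0, M = (15.89, -13.43). ∠JMD = 62.4° gives MD at 120.3° from the x-axis; with |MD| = 20.6, D = (5.501, 4.353). Then |LD| = |D − L| = 10.51.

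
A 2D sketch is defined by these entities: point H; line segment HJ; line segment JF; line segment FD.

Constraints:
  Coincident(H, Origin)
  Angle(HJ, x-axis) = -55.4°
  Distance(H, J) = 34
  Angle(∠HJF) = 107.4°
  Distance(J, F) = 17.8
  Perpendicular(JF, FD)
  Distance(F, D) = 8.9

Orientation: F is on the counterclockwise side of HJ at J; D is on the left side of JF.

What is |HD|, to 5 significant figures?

36.558

H is at the origin; HJ runs at -55.4° with length 34.0, so J = 34.0·(cos -55.4°, sin -55.4°) = (19.307, -27.987). ∠HJF = 107.4°, so JF runs at -55.4° + (180° − 107.4°) = 17.200° from the x-axis; with |JF| = 17.8, F = J + 17.8·(cos 17.200°, sin 17.200°) = (36.311, -22.723). JF is perpendicular to FD; with |FD| = 8.9 on the left of JF, D = F + 8.9·(-0.29571, 0.95528) = (33.679, -14.221). Then |HD| = |D − H| = 36.558.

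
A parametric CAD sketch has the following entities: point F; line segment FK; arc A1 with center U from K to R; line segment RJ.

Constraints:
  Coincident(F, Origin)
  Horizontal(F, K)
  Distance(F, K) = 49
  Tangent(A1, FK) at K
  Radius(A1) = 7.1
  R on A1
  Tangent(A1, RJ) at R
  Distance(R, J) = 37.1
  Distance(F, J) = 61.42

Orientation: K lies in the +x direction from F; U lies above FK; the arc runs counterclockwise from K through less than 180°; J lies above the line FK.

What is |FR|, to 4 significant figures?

56.47

F is at the origin; F and K share the same y with |FK| = 49.0 and K on the +x side, so K = (49.00, 0.000). Since A1 is tangent to FK there, UK ⟂ FK, so U = K + (0, 7.1) = (49.00, 7.100). Since UR ⟂ RJ (tangency), |UJ| = √(7.1² + 37.1²) = 37.77 regardless of where R sits on A1. So J lies on both circle(F, 61.42) and circle(U, 37.77); the above-FK intersection is J = (42.53, 44.31). R is the foot of the tangent from J: R = (55.64, 9.610).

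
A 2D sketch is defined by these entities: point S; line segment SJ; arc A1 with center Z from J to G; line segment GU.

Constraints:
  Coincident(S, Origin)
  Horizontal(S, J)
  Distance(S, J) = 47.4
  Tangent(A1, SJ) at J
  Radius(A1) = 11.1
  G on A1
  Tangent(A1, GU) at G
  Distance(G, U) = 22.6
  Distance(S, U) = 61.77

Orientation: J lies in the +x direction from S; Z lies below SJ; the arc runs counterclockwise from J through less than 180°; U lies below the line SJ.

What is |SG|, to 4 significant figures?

41.66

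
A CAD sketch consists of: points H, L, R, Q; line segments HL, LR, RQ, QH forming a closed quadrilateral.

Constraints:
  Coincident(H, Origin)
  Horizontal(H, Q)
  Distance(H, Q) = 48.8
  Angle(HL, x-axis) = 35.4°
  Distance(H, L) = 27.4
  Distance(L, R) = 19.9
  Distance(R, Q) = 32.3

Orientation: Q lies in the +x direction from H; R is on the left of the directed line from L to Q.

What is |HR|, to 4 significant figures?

47.15

H is at the origin; H and Q share the same y with |HQ| = 48.8 and Q in +x, so Q = (48.8, 0). HL runs at 35.4° with |HL| = 27.4, so L = (22.33, 15.87). R is determined by |LR| = 19.9 and |RQ| = 32.3 together: it lies at the intersection of circle(L, 19.9) and circle(Q, 32.3). With |LQ| = 30.86, the foot of the radical line on LQ is 4.943 from L and the perpendicular offset is √(19.9² − 4.943²) = 19.28. Taking the left-of-LQ solution: R = (36.49, 29.86).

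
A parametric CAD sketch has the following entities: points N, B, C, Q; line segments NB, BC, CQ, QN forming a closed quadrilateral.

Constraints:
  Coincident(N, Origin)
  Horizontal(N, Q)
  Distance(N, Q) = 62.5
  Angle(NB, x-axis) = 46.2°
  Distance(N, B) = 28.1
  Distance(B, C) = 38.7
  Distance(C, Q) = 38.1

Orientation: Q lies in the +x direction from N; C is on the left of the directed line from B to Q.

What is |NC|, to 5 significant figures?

65.783

Checks: N = (0.00, 0.00) ✓; |BC| = 38.70 ✓; |CQ| = 38.10 ✓.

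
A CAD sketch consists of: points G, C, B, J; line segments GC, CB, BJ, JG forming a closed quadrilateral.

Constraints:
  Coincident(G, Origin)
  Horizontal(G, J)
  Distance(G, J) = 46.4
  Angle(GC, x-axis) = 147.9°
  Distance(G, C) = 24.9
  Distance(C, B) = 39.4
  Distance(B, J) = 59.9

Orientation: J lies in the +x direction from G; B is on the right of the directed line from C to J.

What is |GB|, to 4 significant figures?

25.52

Checks: |CB| = 39.40 ✓; |BJ| = 59.90 ✓.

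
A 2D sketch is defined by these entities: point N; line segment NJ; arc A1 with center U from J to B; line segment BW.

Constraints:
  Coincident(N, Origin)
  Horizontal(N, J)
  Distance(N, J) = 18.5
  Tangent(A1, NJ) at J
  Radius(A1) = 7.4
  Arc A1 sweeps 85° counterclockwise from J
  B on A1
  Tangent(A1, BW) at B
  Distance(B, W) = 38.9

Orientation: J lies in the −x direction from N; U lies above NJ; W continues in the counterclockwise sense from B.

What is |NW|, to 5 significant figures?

46.160

N is at the origin; N and J share the same y with |NJ| = 18.5 and J on the −x side, so J = (-18.500, 0.0000). Since A1 is tangent to NJ there, UJ ⟂ NJ, so U = J + (0, 7.4) = (-18.500, 7.4000). On A1, J sits at bearing -90° from U; an 85° counterclockwise sweep puts B at bearing -5°, so B = U + 7.4·(cos -5°, sin -5°) = (-11.128, 6.7550). A1 meets BW tangentially, so UB is at right angles to BW, so BW runs along (−sin -5°, cos -5°); with |BW| = 38.9, W = (-7.7378, 45.507). Then |NW| = |W − N| = 46.160.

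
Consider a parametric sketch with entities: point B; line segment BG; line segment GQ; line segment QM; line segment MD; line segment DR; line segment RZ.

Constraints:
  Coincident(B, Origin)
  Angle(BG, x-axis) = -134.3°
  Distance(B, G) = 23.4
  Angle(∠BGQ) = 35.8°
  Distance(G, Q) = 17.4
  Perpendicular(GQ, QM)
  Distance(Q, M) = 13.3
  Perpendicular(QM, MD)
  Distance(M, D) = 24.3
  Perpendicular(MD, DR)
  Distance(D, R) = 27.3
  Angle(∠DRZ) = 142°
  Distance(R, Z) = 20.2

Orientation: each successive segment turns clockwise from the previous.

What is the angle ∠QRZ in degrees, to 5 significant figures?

81.948°

B is at the origin; BG runs at -134.3° with length 23.4, so G = (-16.343, -16.747). ∠BGQ = 35.8° gives GQ at 81.500° from the x-axis; with |GQ| = 17.4, Q = (-13.771, 0.46167). The perpendicularity gives QM at right angles to GQ, so QM runs at -8.5000°; with |QM| = 13.3, M = (-0.61712, -1.5042). QM ⟂ MD, so MD runs at -98.500°; with |MD| = 24.3, D = (-4.2089, -25.537). MD ⟂ DR, so DR runs at 171.50°; with |DR| = 27.3, R = (-31.209, -21.502). ∠DRZ = 142.0° gives RZ at 133.50° from the x-axis; with |RZ| = 20.2, Z = (-45.114, -6.8495). Then cos ∠QRZ = RQ·RZ / (|RQ||RZ|), giving 81.948°.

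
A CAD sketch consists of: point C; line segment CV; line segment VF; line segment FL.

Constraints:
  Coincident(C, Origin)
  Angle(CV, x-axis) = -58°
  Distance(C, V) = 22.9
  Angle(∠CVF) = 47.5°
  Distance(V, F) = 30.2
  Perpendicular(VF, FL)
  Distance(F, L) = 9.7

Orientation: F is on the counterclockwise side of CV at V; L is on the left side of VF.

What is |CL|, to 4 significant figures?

16.39

C is at the origin; CV runs at -58.0° with length 22.9, so V = 22.9·(cos -58.0°, sin -58.0°) = (12.14, -19.42). ∠CVF = 47.5°, so VF runs at -58.0° + (180° − 47.5°) = 74.50° from the x-axis; with |VF| = 30.2, F = V + 30.2·(cos 74.50°, sin 74.50°) = (20.21, 9.681). VF is perpendicular to FL; with |FL| = 9.7 on the left of VF, L = F + 9.7·(-0.9636, 0.2672) = (10.86, 12.27). Then |CL| = |L − C| = 16.39.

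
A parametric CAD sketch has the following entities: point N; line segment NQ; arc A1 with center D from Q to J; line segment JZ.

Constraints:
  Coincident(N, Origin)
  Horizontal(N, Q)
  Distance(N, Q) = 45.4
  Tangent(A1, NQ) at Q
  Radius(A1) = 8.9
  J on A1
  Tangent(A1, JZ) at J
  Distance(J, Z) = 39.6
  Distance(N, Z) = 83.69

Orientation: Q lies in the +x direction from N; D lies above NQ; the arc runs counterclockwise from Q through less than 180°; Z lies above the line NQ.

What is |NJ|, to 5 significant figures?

52.811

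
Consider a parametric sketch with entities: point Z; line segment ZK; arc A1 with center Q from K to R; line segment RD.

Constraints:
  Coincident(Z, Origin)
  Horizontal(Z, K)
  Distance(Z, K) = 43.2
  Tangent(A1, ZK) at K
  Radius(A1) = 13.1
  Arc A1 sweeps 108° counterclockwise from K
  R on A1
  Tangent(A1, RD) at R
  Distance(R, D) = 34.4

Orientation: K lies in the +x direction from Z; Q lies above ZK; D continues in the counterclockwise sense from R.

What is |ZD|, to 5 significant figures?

67.187

Z is at the origin; Z and K share the same y with |ZK| = 43.2 and K on the +x side, so K = (43.200, 0.0000). A1 meets ZK tangentially, so QK is at right angles to ZK, so Q = K + (0, 13.1) = (43.200, 13.100). On A1, K sits at bearing -90° from Q; a 108° counterclockwise sweep puts R at bearing 18°, so R = Q + 13.1·(cos 18°, sin 18°) = (55.659, 17.148). The tangent condition forces QR to be normal to RD, so RD runs along (−sin 18°, cos 18°); with |RD| = 34.4, D = (45.029, 49.864). Then |ZD| = |D − Z| = 67.187.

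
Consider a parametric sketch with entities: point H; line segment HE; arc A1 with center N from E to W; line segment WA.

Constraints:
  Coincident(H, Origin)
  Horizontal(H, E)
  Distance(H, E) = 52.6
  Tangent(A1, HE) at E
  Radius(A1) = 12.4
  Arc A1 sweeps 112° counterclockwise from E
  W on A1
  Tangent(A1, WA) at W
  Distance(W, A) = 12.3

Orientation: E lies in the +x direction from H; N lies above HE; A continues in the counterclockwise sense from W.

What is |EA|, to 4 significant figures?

29.27

H is at the origin; HE is horizontal with |HE| = 52.6 and E on the +x side, so E = (52.60, 0.000). Tangency of A1 to HE means the radius NE is perpendicular to HE, so N = E + (0, 12.4) = (52.60, 12.40). On A1, E sits at bearing -90° from N; a 112° counterclockwise sweep puts W at bearing 22°, so W = N + 12.4·(cos 22°, sin 22°) = (64.10, 17.05). Since A1 is tangent to WA there, NW ⟂ WA, so WA runs along (−sin 22°, cos 22°); with |WA| = 12.3, A = (59.49, 28.45). Then |EA| = |A − E| = 29.27.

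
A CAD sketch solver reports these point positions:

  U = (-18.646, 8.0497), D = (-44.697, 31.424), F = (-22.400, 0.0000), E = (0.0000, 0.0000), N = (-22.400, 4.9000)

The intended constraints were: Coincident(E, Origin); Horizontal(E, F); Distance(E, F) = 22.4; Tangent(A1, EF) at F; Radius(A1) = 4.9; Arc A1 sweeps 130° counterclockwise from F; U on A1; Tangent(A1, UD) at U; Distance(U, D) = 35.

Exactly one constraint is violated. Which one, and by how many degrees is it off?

Tangent(A1, UD) at U — off by 8.10°.

E = (0.00, 0.00) ✓; E.y = 0.00, F.y = 0.00 ✓; |EF| = 22.40 ✓; ∠(NF, FE) = 90.00° ✓; |NF| = 4.900 ✓; bearing(N→U) − bearing(N→F) = 130.0° ✓; |NU| = 4.900 ✓; ∠(NU, UD) = 81.90° ✗; |UD| = 35.00 ✓.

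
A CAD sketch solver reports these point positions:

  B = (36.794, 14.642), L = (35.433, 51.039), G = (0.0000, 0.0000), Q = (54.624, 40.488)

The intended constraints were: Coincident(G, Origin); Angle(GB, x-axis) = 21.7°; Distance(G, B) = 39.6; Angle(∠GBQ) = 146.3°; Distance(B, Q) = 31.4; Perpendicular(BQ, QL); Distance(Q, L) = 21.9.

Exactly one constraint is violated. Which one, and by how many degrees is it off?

Perpendicular(BQ, QL) — off by 5.80°.

G = (0.00, 0.00) ✓; GB at 21.70° ✓; |GB| = 39.60 ✓; ∠GBQ = 146.3° ✓; |BQ| = 31.40 ✓; ∠(BQ, QL) = 95.80° ✗; |QL| = 21.90 ✓.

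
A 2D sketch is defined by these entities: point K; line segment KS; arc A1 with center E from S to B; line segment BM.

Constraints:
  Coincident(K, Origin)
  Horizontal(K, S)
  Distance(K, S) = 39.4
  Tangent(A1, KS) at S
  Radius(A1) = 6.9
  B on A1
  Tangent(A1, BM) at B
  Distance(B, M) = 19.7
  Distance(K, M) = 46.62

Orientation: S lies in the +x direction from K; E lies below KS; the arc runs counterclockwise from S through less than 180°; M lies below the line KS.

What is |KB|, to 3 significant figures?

33.8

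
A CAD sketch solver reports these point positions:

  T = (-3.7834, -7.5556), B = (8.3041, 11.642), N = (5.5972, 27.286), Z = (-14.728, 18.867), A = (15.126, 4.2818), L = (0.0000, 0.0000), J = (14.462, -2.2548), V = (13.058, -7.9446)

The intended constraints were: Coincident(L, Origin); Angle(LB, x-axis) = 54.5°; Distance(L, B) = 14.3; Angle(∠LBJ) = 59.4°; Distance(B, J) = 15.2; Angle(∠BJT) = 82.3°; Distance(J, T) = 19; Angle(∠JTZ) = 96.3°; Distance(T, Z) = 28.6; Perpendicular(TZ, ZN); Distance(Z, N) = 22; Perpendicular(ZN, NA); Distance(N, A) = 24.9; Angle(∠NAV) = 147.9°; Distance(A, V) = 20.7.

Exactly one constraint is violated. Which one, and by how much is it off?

Distance(A, V) = 20.7 — off by 8.30.

L = (0.00, 0.00) ✓; LB at 54.50° ✓; |LB| = 14.30 ✓; ∠LBJ = 59.40° ✓; |BJ| = 15.20 ✓; ∠BJT = 82.30° ✓; |JT| = 19.00 ✓; ∠JTZ = 96.30° ✓; |TZ| = 28.60 ✓; ∠(TZ, ZN) = 90.00° ✓; |ZN| = 22.00 ✓; ∠(ZN, NA) = 90.00° ✓; |NA| = 24.90 ✓; ∠NAV = 147.9° ✓; |AV| = 12.40 ✗.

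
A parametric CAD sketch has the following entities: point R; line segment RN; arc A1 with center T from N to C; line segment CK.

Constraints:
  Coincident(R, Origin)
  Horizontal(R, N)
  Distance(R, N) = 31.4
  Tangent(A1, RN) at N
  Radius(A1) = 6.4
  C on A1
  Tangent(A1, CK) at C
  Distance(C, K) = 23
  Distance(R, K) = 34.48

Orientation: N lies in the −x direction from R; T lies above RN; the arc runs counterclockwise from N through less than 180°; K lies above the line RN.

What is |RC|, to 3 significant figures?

25.6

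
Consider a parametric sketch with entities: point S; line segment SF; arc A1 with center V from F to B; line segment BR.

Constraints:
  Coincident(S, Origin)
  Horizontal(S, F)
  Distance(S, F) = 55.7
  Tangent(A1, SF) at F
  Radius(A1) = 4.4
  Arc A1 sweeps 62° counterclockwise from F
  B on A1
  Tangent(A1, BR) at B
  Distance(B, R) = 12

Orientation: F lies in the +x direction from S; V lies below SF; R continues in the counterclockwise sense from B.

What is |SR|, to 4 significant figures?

47.96

On A1, F sits at bearing 90° from V; a 62° counterclockwise sweep puts B at bearing 152°, so B = V + 4.4·(cos 152°, sin 152°) = (51.82, -2.334). A1 meets BR tangentially, so VB is at right angles to BR, so BR runs along (−sin 152°, cos 152°); with |BR| = 12.0, R = (46.18, -12.93). Then |SR| = |R − S| = 47.96.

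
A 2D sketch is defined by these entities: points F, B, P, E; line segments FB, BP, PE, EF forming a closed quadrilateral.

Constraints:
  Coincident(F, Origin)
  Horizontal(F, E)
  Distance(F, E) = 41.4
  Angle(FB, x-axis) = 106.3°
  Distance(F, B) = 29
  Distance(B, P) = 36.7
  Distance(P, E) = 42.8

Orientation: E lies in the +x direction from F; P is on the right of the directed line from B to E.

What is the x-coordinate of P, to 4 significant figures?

-0.6287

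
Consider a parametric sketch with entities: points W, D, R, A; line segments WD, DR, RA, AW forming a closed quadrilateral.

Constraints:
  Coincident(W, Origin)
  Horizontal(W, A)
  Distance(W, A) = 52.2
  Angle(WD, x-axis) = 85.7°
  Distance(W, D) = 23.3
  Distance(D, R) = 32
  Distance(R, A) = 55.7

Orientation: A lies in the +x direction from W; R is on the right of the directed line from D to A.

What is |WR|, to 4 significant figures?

8.904

W is at the origin; WA is horizontal with |WA| = 52.2 and A in +x, so A = (52.2, 0). WD runs at 85.7° with |WD| = 23.3, so D = (1.747, 23.23). R is determined by |DR| = 32.0 and |RA| = 55.7 together: it lies at the intersection of circle(D, 32.0) and circle(A, 55.7). With |DA| = 55.55, the foot of the radical line on DA is 9.063 from D and the perpendicular offset is √(32.0² − 9.063²) = 30.69. Taking the right-of-DA solution: R = (-2.858, -8.433).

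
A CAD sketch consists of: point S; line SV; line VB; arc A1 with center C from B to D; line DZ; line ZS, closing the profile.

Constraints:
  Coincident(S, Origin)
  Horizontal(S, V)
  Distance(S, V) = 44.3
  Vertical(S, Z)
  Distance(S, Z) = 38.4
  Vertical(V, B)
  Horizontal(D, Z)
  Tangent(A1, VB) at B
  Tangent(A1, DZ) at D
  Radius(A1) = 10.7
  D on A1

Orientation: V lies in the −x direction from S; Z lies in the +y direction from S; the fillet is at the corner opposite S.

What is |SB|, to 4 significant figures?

52.25

The virtual corner opposite S is at (-44.30, 38.40). Since A1 is tangent to VB there, CB ⟂ VB and A1 meets DZ tangentially, so CD is at right angles to DZ, with radius 10.7, so the center C sits 10.7 in from both sides at C = (-33.60, 27.70). That places the tangent points at B = (-44.30, 27.70) on VB and D = (-33.60, 38.40) on DZ. Then |SB| = |B − S| = 52.25.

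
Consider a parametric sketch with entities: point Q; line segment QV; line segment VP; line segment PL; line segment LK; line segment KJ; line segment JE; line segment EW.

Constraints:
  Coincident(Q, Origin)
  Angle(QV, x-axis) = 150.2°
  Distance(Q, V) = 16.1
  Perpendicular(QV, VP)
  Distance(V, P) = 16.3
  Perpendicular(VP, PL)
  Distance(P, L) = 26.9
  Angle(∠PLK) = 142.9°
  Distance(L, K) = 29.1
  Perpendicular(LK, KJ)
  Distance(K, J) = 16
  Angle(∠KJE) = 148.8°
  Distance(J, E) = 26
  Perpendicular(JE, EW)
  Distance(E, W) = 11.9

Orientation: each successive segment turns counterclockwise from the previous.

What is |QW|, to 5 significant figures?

13.254

Q is at the origin; QV runs at 150.2° with length 16.1, so V = (-13.971, 8.0013). The perpendicularity gives VP at right angles to QV, so VP runs at -119.80°; with |VP| = 16.3, P = (-22.072, -6.1433). The perpendicularity gives PL at right angles to VP, so PL runs at -29.800°; with |PL| = 26.9, L = (1.2712, -19.512). ∠PLK = 142.9° gives LK at 7.3000° from the x-axis; with |LK| = 29.1, K = (30.135, -15.814). LK is perpendicular to KJ, so KJ runs at 97.300°; with |KJ| = 16.0, J = (28.102, 0.055996). ∠KJE = 148.8° gives JE at 128.50° from the x-axis; with |JE| = 26.0, E = (11.917, 20.404). The perpendicularity gives EW at right angles to JE, so EW runs at -141.50°; with |EW| = 11.9, W = (2.6039, 12.996). Then |QW| = |W − Q| = 13.254.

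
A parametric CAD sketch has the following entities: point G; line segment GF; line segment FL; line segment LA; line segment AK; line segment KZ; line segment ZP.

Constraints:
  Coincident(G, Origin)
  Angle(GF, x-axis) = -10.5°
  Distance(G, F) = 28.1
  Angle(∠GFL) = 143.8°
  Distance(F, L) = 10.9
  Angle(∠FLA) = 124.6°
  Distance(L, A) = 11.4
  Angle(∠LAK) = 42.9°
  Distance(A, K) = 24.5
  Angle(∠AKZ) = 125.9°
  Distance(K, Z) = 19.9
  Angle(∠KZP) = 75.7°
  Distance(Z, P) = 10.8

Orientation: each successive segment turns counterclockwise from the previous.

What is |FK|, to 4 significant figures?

7.714

G is at the origin; GF runs at -10.5° with length 28.1, so F = (27.63, -5.121). ∠GFL = 143.8° gives FL at 25.70° from the x-axis; with |FL| = 10.9, L = (37.45, -0.3939). ∠FLA = 124.6° gives LA at 81.10° from the x-axis; with |LA| = 11.4, A = (39.21, 10.87). ∠LAK = 42.9° gives AK at -141.8° from the x-axis; with |AK| = 24.5, K = (19.96, -4.282). Then |FK| = |K − F| = 7.714.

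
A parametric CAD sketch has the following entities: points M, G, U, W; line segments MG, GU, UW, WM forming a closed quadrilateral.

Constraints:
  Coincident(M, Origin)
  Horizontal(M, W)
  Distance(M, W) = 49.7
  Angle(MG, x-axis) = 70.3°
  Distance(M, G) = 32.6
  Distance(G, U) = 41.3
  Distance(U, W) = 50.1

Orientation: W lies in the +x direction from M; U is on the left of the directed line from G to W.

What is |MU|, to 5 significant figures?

68.982

M is at the origin; MW is horizontal with |MW| = 49.7 and W in +x, so W = (49.7, 0). MG runs at 70.3° with |MG| = 32.6, so G = (10.989, 30.692). U is determined by |GU| = 41.3 and |UW| = 50.1 together: it lies at the intersection of circle(G, 41.3) and circle(W, 50.1). With |GW| = 49.402, the foot of the radical line on GW is 16.560 from G and the perpendicular offset is √(41.3² − 16.560²) = 37.835. Taking the left-of-GW solution: U = (47.471, 50.050).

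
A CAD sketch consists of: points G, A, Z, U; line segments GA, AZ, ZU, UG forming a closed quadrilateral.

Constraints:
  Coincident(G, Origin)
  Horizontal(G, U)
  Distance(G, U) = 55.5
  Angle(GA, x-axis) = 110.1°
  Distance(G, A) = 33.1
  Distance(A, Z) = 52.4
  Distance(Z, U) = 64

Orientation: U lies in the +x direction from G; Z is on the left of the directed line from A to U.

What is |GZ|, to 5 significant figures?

67.998

Checks: |AZ| = 52.40 ✓; |ZU| = 64.00 ✓.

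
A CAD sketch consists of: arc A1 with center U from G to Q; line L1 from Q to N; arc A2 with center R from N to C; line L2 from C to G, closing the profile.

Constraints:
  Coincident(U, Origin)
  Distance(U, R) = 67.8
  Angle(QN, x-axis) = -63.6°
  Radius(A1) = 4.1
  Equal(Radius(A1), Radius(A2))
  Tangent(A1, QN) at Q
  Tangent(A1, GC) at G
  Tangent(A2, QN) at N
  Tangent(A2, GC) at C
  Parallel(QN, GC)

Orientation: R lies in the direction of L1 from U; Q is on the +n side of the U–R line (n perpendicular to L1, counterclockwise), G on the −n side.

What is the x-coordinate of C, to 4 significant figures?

26.47

Tangency of A1 to both parallel lines with radius 4.1 puts Q and G at U ± 4.1·n: Q = (3.672, 1.823), G = (-3.672, -1.823). Equal radii place N and C the same way about R: N = R + 4.1·n = (33.82, -58.91), C = R − 4.1·n = (26.47, -62.55). So C.x = 26.47.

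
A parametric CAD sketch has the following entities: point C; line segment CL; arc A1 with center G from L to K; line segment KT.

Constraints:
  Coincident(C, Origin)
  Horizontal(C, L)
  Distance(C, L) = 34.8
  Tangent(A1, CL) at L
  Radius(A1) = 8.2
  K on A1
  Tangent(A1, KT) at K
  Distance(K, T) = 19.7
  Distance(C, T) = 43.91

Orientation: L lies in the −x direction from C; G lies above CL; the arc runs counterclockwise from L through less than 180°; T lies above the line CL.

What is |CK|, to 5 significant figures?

28.937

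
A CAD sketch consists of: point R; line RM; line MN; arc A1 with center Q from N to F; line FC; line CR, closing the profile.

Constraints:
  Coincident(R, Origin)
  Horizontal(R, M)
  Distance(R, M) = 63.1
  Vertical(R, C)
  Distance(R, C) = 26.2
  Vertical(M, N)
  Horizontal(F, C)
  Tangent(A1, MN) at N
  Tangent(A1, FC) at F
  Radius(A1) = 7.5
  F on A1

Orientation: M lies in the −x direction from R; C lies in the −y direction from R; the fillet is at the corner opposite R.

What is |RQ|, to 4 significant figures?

58.66

R and C share the same x with |RC| = 26.2 and C on the −y side, so C = (0.000, -26.20). The virtual corner opposite R is at (-63.10, -26.20). The tangent condition forces QN to be normal to MN and tangency of A1 to FC means the radius QF is perpendicular to FC, with radius 7.5, so the center Q sits 7.5 in from both sides at Q = (-55.60, -18.70). Then |RQ| = |Q − R| = 58.66.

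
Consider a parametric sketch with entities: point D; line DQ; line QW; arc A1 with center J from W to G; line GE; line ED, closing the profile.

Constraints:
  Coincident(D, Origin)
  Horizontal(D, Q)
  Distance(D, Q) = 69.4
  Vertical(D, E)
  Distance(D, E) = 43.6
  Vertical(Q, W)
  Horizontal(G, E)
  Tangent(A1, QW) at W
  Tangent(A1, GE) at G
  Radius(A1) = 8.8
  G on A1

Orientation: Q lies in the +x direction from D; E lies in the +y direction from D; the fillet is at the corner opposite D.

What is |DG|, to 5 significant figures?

74.655

The virtual corner opposite D is at (69.400, 43.600). A1 meets QW tangentially, so JW is at right angles to QW and the tangent condition forces JG to be normal to GE, with radius 8.8, so the center J sits 8.8 in from both sides at J = (60.600, 34.800). That places the tangent points at W = (69.400, 34.800) on QW and G = (60.600, 43.600) on GE. Then |DG| = |G − D| = 74.655.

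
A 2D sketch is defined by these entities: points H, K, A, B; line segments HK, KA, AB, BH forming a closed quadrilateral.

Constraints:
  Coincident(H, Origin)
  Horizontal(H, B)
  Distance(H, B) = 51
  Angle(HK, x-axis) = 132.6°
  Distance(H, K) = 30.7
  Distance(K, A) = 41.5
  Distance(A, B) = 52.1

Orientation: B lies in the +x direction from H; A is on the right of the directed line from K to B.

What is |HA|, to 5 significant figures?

13.013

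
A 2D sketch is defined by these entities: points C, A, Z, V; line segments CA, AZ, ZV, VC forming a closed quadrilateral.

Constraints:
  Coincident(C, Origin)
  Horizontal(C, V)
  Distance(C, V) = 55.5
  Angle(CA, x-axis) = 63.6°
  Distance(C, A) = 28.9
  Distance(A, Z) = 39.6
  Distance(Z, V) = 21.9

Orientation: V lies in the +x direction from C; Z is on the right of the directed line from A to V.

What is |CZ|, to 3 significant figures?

35.5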